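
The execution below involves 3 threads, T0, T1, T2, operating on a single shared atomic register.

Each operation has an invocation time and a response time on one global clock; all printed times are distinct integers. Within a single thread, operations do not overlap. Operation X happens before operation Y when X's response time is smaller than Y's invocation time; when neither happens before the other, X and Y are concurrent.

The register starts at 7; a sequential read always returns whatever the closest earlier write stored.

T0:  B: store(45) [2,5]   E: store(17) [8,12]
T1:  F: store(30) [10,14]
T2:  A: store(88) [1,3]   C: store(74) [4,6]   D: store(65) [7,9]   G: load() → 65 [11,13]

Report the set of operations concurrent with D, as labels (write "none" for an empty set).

E

D spans [7,9]; an op avoiding the whole window 7..9 is ordered, any other is concurrent
A [1,3]: before
B [2,5]: before
C [4,6]: before
E [8,12]: concurrent
F [10,14]: after
G [11,13]: after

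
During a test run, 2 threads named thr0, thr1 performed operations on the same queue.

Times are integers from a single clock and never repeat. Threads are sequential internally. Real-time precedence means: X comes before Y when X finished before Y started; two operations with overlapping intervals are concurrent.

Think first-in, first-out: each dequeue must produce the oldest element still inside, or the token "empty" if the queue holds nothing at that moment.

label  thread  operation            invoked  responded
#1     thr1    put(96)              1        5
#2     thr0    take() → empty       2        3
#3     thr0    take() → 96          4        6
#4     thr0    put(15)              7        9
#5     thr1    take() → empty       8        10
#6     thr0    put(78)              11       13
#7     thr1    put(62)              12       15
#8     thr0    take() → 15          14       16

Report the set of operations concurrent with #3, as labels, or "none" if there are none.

concurrent with #3 ([4,6]): every op whose interval crosses 4..6
#1 [1,5]: concurrent
#2 [2,3]: before
#4 [7,9]: after
#5 [8,10]: after
#6 [11,13]: after
#7 [12,15]: after
#8 [14,16]: after

#1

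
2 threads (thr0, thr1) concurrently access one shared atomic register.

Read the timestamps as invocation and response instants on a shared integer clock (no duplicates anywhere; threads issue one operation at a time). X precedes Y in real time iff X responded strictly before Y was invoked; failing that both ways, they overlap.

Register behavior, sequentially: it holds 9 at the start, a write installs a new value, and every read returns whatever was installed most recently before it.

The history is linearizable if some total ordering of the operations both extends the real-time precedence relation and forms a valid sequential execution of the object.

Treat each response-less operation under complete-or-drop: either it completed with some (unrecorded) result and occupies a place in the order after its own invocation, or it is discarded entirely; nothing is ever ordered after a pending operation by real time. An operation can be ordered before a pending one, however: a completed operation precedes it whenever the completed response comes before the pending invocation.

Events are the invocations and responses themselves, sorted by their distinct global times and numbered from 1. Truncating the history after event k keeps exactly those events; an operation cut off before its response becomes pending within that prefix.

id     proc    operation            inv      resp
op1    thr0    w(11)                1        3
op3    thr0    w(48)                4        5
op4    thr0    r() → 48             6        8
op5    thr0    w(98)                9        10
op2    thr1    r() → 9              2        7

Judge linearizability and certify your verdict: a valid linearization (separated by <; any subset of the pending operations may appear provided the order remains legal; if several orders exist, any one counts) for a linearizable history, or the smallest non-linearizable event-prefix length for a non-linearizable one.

after step 1 (op2 r() → 9): value 9
after step 2 (op1 w(11)): value 11
after step 3 (op3 w(48)): value 48
after step 4 (op4 r() → 48): value 48
after step 5 (op5 w(98)): value 98

linearizable — witness: op2 < op1 < op3 < op4 < op5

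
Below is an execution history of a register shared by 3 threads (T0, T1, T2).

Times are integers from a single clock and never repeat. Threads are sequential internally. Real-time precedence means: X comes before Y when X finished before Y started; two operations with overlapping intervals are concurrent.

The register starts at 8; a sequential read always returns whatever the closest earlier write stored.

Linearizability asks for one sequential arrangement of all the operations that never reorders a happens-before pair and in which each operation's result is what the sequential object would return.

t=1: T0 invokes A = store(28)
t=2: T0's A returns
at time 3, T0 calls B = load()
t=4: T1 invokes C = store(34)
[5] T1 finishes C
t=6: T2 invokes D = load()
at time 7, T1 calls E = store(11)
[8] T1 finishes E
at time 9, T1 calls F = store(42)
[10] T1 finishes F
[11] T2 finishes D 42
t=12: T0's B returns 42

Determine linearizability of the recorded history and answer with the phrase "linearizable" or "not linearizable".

linearizable

witness order: A, C, E, F, B, D
1. A store(28), leaving value 28
2. C store(34), leaving value 34
3. E store(11), leaving value 11
4. F store(42), leaving value 42
5. B load() → 42, leaving value 42
6. D load() → 42, leaving value 42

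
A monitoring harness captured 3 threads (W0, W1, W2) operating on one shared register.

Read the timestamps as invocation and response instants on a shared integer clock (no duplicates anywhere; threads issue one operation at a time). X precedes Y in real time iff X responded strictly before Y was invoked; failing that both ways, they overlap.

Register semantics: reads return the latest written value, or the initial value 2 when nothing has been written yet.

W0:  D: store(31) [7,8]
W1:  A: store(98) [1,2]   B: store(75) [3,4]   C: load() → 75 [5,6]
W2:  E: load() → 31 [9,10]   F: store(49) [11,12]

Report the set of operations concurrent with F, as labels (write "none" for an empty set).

none

F spans [11,12]: anything still running between times 11 and 12 counts as concurrent
A [1,2]: before
B [3,4]: before
C [5,6]: before
D [7,8]: before
E [9,10]: before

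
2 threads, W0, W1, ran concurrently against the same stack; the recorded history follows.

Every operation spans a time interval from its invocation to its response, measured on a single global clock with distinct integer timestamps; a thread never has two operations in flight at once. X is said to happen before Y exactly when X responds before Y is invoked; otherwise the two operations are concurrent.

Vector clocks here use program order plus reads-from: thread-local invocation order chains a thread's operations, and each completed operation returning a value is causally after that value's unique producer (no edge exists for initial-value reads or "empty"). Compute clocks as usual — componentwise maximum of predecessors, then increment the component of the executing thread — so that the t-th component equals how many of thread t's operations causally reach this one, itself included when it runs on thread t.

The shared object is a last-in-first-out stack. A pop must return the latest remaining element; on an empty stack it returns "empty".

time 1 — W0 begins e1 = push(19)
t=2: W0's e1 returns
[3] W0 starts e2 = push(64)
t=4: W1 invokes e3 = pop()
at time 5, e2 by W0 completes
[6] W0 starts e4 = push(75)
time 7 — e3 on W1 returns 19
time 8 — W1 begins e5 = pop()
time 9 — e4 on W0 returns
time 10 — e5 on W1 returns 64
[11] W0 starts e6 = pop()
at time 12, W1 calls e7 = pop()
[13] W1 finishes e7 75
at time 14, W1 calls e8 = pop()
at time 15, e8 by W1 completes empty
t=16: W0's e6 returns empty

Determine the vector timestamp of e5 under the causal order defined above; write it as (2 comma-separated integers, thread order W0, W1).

(2, 2)

invoked at 1, e1 has no predecessors; its own W0 bump gives (1, 0)
VC(e3, invoked at 4): max of VC(e1)=(1, 0), then +1 on thread W1 → (1, 1)
VC(e2, invoked at 3): max of VC(e1)=(1, 0), then +1 on thread W0 → (2, 0)
VC(e4, invoked at 6): max of VC(e2)=(2, 0), then +1 on thread W0 → (3, 0)
VC(e5, invoked at 8): max of VC(e2)=(2, 0), VC(e3)=(1, 1), then +1 on thread W1 → (2, 2)
VC(e6, invoked at 11): max of VC(e4)=(3, 0), then +1 on thread W0 → (4, 0)
VC(e7, invoked at 12): max of VC(e4)=(3, 0), VC(e5)=(2, 2), then +1 on thread W1 → (3, 3)
VC(e8, invoked at 14): max of VC(e7)=(3, 3), then +1 on thread W1 → (3, 4)
target: VC(e5) = (2, 2)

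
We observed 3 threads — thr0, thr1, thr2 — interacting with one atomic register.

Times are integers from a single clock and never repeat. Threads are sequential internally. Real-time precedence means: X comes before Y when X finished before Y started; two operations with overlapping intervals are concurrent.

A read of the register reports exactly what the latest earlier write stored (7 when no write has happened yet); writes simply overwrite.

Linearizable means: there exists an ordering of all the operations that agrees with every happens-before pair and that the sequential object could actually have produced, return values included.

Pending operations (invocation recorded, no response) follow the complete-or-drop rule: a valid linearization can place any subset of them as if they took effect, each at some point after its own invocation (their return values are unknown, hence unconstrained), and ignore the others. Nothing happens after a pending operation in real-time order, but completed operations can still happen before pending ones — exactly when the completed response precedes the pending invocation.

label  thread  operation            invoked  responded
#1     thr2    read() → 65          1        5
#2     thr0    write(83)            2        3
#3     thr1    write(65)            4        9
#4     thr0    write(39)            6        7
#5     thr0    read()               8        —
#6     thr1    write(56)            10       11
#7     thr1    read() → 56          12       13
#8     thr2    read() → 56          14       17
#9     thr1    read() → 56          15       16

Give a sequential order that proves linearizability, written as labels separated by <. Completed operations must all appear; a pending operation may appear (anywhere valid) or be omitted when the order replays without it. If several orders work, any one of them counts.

after step 1 (#2 write(83)): value 83
after step 2 (#3 write(65)): value 65
after step 3 (#1 read() → 65): value 65
after step 4 (#4 write(39)): value 39
after step 5 (#5 read() (pending, included)): value 39
after step 6 (#6 write(56)): value 56
after step 7 (#7 read() → 56): value 56
after step 8 (#8 read() → 56): value 56
after step 9 (#9 read() → 56): value 56

#2 < #3 < #1 < #4 < #5 < #6 < #7 < #8 < #9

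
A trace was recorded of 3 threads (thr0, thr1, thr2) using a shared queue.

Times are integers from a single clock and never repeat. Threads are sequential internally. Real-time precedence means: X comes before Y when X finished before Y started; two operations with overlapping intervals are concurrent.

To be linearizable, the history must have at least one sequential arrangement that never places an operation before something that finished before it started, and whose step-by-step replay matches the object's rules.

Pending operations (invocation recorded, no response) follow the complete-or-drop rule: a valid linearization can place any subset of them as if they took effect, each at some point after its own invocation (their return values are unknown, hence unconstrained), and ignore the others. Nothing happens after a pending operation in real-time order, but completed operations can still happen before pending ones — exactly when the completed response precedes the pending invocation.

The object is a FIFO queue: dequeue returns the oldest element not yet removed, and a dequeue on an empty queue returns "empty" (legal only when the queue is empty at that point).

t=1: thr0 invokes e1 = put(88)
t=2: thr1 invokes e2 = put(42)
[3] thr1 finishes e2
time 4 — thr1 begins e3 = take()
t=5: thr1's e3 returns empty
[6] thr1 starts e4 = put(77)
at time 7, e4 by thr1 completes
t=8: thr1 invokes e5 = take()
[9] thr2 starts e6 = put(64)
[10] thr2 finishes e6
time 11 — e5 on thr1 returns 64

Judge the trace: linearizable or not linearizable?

the violation lands at event 5, e3's response at time 5: events 1..4 linearize, events 1..5 do not
a single order respects real time; the 2 completed queue operations fail replay along it
every completion of the 1 pending operation (e1) was checked; none linearizes
sample order e2, e3 (pending dropped) stalls at step 2 — e3 take() → empty has no legal effect

not linearizable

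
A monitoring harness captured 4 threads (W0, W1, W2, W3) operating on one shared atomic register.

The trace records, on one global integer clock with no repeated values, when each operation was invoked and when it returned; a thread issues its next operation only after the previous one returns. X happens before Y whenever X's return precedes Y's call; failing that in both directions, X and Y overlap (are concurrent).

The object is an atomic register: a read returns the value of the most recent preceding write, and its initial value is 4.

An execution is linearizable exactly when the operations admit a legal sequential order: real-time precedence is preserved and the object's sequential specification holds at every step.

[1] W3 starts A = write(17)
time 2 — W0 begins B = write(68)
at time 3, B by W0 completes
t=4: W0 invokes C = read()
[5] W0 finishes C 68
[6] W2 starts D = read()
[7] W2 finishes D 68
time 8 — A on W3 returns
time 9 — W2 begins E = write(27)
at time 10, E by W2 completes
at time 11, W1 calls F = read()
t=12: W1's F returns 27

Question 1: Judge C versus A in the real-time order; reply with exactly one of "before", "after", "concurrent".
Answer: concurrent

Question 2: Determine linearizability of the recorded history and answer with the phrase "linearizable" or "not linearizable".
a witness: A, B, C, D, E, F
1. A write(17), leaving value 17
2. B write(68), leaving value 68
3. C read() → 68, leaving value 68
4. D read() → 68, leaving value 68
5. E write(27), leaving value 27
6. F read() → 27, leaving value 27

linearizable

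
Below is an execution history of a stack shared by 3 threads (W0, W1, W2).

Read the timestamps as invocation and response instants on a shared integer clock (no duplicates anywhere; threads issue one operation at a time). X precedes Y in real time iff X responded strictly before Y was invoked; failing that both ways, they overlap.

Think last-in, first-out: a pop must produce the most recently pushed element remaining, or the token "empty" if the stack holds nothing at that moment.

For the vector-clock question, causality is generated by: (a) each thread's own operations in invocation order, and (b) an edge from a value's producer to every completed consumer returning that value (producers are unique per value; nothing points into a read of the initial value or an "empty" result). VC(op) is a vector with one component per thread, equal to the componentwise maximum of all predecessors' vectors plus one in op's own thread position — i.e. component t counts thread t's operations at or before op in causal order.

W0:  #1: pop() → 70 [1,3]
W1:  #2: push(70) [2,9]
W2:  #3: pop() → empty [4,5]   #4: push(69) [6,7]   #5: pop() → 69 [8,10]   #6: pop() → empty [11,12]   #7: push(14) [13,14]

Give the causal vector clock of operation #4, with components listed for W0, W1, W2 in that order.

root op #3, invoked 4: fresh clock plus W2's own tick → (0, 0, 1)
root op #2, invoked 2: fresh clock plus W1's own tick → (0, 1, 0)
#4 (invocation 6): componentwise max over VC(#3)=(0, 0, 1), +1 at W2, giving (0, 0, 2)
#1 (invocation 1): componentwise max over VC(#2)=(0, 1, 0), +1 at W0, giving (1, 1, 0)
#5 (invocation 8): componentwise max over VC(#4)=(0, 0, 2), +1 at W2, giving (0, 0, 3)
#6 (invocation 11): componentwise max over VC(#5)=(0, 0, 3), +1 at W2, giving (0, 0, 4)
#7 (invocation 13): componentwise max over VC(#6)=(0, 0, 4), +1 at W2, giving (0, 0, 5)
target: VC(#4) = (0, 0, 2)

(0, 0, 2)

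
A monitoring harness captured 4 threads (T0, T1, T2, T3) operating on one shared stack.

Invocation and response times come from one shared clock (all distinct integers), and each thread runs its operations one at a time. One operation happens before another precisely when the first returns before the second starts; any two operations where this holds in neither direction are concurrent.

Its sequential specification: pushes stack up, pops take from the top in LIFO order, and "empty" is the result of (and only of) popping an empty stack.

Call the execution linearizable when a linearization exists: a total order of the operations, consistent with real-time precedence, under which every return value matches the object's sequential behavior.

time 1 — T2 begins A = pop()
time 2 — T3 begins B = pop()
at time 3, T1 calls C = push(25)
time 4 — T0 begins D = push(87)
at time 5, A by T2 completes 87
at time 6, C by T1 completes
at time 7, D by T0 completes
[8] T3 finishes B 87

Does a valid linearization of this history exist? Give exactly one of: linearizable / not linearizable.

not linearizable

the violation lands at event 8, B's response at time 8: events 1..7 linearize, events 1..8 do not
all 24 real-time-respecting orders fail — 4 completed stack operations, no legal replay
for example A, B, C, D fails at step 1: A pop() → 87 is not legal there
for example A, B, D, C fails at step 1: A pop() → 87 is not legal there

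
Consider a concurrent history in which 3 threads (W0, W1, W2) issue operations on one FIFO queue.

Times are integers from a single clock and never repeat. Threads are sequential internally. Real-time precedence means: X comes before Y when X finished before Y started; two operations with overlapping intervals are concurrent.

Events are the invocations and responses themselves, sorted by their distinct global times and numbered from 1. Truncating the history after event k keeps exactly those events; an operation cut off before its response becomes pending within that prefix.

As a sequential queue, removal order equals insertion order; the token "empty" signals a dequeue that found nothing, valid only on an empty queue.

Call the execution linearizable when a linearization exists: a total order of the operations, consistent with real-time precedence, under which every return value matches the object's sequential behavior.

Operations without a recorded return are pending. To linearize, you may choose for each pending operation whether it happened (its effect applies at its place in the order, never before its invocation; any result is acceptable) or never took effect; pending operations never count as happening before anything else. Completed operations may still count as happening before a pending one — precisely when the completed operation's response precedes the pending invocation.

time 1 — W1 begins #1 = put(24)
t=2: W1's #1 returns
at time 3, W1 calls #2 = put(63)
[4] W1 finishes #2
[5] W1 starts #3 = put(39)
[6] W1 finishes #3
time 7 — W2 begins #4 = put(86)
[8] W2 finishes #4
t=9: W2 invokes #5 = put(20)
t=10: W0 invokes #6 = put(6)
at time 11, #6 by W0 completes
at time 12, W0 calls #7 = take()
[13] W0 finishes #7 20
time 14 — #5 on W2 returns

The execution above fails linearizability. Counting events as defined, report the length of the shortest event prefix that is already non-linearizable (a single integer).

one valid order for events 1..12 is #1, #2, #3, #4, #5, #6:
after step 1 (#1 put(24)): queue <24>
after step 2 (#2 put(63)): queue <24,63>
after step 3 (#3 put(39)): queue <24,63,39>
after step 4 (#4 put(86)): queue <24,63,39,86>
after step 5 (#5 put(20) (pending, included)): queue <24,63,39,86,20>
after step 6 (#6 put(6)): queue <24,63,39,86,20,6>
at event 13 (#7's time-13 response) nothing linearizes any more
include/drop combinations of the 1 pending operation (#5) were all tried; none helps
take #1, #2, #3, #4, #6, #7 (pending dropped): step 6 already fails, because #7 take() → 20 cannot occur there

13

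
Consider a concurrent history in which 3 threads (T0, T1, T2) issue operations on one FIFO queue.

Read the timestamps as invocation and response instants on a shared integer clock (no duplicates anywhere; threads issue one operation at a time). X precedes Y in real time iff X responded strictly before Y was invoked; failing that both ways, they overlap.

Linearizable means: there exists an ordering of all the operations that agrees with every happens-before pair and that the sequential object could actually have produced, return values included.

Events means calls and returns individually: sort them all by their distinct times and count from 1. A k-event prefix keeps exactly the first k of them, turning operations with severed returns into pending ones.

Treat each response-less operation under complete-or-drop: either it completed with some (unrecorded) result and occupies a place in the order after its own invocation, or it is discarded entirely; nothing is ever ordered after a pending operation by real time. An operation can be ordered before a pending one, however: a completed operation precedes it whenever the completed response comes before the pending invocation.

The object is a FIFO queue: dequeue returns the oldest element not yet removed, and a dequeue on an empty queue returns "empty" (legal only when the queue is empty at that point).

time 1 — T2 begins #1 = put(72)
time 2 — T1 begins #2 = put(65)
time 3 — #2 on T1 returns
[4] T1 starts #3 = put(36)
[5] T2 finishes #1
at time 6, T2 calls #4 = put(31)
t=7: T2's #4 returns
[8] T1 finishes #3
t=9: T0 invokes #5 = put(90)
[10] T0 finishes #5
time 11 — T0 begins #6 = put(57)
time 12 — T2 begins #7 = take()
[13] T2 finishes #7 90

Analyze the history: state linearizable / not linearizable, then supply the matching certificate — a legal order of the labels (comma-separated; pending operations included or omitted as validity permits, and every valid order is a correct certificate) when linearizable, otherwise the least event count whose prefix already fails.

not linearizable — minimal violating prefix: 13 events

the violation lands at event 13, #7's response at time 13: events 1..12 linearize, events 1..13 do not
real-time-consistent orders of the 6 completed operations: 5 — all fail the FIFO queue replay
include/drop combinations of the 1 pending operation (#6) were all tried; none helps
sample order #1, #2, #3, #4, #5, #7 (pending dropped) stalls at step 6 — #7 take() → 90 has no legal effect
sample order #1, #2, #4, #3, #5, #7 (pending dropped) stalls at step 6 — #7 take() → 90 has no legal effect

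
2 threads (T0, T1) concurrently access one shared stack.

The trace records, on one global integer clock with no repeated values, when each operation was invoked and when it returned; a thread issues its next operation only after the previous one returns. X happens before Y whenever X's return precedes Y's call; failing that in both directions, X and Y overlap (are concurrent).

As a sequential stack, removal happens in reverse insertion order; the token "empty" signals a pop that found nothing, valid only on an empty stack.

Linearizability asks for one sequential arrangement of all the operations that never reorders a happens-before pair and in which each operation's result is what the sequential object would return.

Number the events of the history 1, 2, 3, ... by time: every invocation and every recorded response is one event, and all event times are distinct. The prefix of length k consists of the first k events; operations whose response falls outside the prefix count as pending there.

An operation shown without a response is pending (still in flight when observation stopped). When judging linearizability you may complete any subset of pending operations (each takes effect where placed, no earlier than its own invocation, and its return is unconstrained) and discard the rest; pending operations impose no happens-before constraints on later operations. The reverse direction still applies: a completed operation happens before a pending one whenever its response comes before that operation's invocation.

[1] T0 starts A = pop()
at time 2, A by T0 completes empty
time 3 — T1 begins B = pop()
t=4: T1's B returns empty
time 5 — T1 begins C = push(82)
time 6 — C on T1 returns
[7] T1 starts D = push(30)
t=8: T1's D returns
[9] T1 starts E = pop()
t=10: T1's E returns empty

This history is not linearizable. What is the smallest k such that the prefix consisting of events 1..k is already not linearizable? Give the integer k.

events 1..9 are linearizable; a witness order is A, B, C, D:
step 1: A pop() → empty — stack <>
step 2: B pop() → empty — stack <>
step 3: C push(82) — stack <82>
step 4: D push(30) — stack <82,30>
adding event 10 (E responds at 10) leaves no legal real-time order
sample order A, B, C, D, E stalls at step 5 — E pop() → empty has no legal effect

10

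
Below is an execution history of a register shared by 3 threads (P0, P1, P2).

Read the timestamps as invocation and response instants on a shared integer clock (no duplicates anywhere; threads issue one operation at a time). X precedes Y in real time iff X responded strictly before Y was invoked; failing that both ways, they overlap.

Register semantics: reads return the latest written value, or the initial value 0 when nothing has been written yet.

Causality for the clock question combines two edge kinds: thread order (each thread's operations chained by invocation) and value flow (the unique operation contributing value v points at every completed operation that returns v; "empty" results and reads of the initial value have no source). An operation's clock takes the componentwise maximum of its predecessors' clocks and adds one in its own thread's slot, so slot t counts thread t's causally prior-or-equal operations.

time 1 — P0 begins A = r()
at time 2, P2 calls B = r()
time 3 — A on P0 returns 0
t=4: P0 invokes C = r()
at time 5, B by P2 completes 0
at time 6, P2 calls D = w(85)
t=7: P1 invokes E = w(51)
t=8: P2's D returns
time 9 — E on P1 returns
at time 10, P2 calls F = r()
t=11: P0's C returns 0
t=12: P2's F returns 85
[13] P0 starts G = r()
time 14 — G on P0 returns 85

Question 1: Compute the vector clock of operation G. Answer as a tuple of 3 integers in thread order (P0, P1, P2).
Answer: (3, 0, 2)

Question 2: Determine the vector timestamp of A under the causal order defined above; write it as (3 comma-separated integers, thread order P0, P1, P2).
Answer: (1, 0, 0)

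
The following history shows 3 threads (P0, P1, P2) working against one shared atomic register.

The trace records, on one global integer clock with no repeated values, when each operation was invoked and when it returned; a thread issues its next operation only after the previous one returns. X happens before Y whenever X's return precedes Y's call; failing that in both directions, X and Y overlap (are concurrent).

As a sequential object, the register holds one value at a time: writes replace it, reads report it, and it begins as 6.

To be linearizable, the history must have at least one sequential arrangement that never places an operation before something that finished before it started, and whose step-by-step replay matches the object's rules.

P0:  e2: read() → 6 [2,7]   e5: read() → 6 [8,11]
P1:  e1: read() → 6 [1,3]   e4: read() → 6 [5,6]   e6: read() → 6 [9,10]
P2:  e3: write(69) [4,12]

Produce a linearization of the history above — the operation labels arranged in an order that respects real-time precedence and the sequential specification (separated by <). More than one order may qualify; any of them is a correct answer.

e1 < e2 < e4 < e5 < e6 < e3

1. e1 read() → 6, leaving value 6
2. e2 read() → 6, leaving value 6
3. e4 read() → 6, leaving value 6
4. e5 read() → 6, leaving value 6
5. e6 read() → 6, leaving value 6
6. e3 write(69), leaving value 69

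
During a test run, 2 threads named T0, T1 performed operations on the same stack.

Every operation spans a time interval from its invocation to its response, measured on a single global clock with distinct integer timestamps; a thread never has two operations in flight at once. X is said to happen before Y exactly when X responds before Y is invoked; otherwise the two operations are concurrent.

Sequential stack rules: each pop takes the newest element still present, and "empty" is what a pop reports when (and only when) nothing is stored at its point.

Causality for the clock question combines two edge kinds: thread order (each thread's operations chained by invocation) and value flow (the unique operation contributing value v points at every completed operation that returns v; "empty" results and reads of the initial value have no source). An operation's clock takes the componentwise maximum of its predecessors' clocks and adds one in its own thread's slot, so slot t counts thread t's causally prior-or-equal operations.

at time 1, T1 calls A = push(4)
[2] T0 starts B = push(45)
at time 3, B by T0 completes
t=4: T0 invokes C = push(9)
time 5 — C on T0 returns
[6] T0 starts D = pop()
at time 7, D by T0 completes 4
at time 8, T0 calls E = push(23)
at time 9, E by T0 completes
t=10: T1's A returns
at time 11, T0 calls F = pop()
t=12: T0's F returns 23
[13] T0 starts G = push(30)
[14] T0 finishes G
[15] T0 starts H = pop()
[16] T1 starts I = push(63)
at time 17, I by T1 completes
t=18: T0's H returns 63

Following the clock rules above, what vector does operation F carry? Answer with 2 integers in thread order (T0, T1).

root op A, invoked 1: fresh clock plus T1's own tick → (0, 1)
root op B, invoked 2: fresh clock plus T0's own tick → (1, 0)
merge at I (invoked 16): VC(A)=(0, 1), own-thread bump on T1 → (0, 2)
merge at C (invoked 4): VC(B)=(1, 0), own-thread bump on T0 → (2, 0)
merge at D (invoked 6): VC(A)=(0, 1), VC(C)=(2, 0), own-thread bump on T0 → (3, 1)
merge at E (invoked 8): VC(D)=(3, 1), own-thread bump on T0 → (4, 1)
merge at F (invoked 11): VC(E)=(4, 1), own-thread bump on T0 → (5, 1)
merge at G (invoked 13): VC(F)=(5, 1), own-thread bump on T0 → (6, 1)
merge at H (invoked 15): VC(G)=(6, 1), VC(I)=(0, 2), own-thread bump on T0 → (7, 2)
target: VC(F) = (5, 1)

(5, 1)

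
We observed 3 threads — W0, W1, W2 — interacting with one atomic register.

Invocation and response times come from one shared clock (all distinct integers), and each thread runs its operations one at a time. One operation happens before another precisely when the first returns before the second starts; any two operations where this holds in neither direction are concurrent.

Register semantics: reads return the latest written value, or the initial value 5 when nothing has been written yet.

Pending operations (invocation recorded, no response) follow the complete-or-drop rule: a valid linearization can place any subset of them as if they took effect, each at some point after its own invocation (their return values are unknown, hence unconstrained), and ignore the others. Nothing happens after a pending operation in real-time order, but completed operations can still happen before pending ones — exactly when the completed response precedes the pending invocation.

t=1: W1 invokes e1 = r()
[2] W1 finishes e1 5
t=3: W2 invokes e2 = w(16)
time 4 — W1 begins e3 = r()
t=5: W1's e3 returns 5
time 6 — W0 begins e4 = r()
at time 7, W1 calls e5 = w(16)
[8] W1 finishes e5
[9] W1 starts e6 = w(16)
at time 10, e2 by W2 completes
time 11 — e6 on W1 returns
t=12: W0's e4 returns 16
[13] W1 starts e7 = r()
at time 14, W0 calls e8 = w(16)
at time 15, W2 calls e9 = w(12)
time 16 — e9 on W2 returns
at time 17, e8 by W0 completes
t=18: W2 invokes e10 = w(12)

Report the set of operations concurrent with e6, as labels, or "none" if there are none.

overlap test against e6 [9,11]: concurrent iff the interval meets 9..11
e1 [1,2]: before
e2 [3,10]: concurrent
e3 [4,5]: before
e4 [6,12]: concurrent
e5 [7,8]: before
e7 [13,…): after
e8 [14,17]: after
e9 [15,16]: after
e10 [18,…): after

e2, e4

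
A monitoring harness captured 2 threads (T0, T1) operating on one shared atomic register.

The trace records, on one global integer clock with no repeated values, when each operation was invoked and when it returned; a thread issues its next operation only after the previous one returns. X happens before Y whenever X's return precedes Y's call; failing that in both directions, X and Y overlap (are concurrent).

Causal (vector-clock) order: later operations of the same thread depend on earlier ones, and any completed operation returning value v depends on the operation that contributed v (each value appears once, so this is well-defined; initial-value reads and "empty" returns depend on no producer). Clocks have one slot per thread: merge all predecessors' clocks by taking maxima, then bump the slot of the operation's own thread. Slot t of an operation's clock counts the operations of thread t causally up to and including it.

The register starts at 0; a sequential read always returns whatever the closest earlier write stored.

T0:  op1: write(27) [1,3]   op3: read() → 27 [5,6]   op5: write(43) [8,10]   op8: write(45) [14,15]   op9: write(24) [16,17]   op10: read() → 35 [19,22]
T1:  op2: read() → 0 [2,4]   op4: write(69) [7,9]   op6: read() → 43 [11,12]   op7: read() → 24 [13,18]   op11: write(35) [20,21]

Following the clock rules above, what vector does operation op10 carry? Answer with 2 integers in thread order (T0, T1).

(6, 5)

root op op2, invoked 2: fresh clock plus T1's own tick → (0, 1)
root op op1, invoked 1: fresh clock plus T0's own tick → (1, 0)
invoked at 7, op4 merges VC(op2)=(0, 1) and bumps T1's slot → (0, 2)
invoked at 5, op3 merges VC(op1)=(1, 0) and bumps T0's slot → (2, 0)
invoked at 8, op5 merges VC(op3)=(2, 0) and bumps T0's slot → (3, 0)
invoked at 14, op8 merges VC(op5)=(3, 0) and bumps T0's slot → (4, 0)
invoked at 16, op9 merges VC(op8)=(4, 0) and bumps T0's slot → (5, 0)
invoked at 11, op6 merges VC(op4)=(0, 2), VC(op5)=(3, 0) and bumps T1's slot → (3, 3)
invoked at 13, op7 merges VC(op6)=(3, 3), VC(op9)=(5, 0) and bumps T1's slot → (5, 4)
invoked at 20, op11 merges VC(op7)=(5, 4) and bumps T1's slot → (5, 5)
invoked at 19, op10 merges VC(op9)=(5, 0), VC(op11)=(5, 5) and bumps T0's slot → (6, 5)
target: VC(op10) = (6, 5)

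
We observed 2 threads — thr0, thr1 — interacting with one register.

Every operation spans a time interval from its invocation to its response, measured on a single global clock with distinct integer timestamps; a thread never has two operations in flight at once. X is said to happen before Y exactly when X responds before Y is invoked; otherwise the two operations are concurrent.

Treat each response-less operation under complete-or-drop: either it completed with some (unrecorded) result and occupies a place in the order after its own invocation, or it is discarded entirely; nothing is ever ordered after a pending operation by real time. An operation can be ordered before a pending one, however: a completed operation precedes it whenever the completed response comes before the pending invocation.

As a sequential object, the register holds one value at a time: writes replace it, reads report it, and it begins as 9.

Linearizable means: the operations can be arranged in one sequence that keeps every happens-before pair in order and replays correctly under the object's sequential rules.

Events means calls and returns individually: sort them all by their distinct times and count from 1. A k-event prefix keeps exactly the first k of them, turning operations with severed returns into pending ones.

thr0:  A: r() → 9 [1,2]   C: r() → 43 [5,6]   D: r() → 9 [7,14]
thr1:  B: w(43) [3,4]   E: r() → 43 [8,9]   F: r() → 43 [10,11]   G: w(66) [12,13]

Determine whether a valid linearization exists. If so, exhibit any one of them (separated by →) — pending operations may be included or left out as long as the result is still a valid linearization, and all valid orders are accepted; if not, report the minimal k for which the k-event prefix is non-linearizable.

not linearizable — minimal violating prefix: 14 events

prefix check: 1..13 passes, 1..14 fails once D's time-14 response joins
no legal order exists: 4 real-time-consistent candidates over 7 completed register operations, all rejected
for example A, B, C, D, E, F, G fails at step 4: D r() → 9 is not legal there
for example A, B, C, E, D, F, G fails at step 5: D r() → 9 is not legal there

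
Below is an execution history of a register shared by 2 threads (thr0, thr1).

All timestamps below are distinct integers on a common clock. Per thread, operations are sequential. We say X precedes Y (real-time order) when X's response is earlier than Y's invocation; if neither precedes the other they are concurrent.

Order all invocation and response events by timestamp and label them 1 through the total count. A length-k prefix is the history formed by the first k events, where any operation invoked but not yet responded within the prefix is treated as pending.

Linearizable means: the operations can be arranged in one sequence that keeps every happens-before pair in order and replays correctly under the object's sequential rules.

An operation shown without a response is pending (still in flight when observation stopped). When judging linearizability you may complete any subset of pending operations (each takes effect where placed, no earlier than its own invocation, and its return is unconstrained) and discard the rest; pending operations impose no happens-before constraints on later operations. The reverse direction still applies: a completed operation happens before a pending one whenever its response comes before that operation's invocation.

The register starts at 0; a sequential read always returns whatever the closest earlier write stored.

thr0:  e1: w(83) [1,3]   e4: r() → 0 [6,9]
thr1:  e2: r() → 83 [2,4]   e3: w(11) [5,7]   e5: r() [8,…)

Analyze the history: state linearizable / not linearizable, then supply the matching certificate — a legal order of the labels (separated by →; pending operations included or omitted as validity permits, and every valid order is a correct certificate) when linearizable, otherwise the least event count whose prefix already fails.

prefix check: 1..8 passes, 1..9 fails once e4's time-9 response joins
the 4 completed operations admit 4 real-time orders; each fails the register replay
no completion choice of the 1 pending operation (e5) rescues it — every subset was tried
for example e1, e2, e3, e4 (pending dropped) fails at step 4: e4 r() → 0 is not legal there
for example e1, e2, e4, e3 (pending dropped) fails at step 3: e4 r() → 0 is not legal there

not linearizable — minimal violating prefix: 9 events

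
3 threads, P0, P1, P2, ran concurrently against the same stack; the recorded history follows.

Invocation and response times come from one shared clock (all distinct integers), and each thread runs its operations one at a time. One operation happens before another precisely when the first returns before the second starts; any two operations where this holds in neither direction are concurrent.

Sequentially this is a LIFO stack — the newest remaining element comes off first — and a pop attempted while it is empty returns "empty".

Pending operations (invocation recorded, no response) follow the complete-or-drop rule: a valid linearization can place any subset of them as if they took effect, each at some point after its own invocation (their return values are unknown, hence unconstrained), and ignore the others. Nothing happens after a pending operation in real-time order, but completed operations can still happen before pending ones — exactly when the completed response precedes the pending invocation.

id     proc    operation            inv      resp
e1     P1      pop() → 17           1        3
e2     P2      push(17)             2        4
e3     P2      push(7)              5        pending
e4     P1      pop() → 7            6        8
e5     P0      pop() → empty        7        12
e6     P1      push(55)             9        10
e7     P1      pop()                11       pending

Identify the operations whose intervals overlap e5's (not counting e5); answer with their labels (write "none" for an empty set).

e3, e4, e6, e7

e5 spans [7,12]; an op avoiding the whole window 7..12 is ordered, any other is concurrent
e1 [1,3]: before
e2 [2,4]: before
e3 [5,…): concurrent
e4 [6,8]: concurrent
e6 [9,10]: concurrent
e7 [11,…): concurrent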